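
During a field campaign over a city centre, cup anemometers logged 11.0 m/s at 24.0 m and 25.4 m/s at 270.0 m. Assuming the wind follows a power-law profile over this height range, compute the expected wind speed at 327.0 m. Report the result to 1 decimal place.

27.1 m/s

First find α: α = ln(V₂/V₁)/ln(z₂/z₁) = ln(25.4/11.0)/ln(270.0/24.0) = 0.83685/2.42037 = 0.3458
Extrapolate from 270.0 m to 327.0 m: V₃ = 25.4 × (327.0/270.0)^0.3458 = 25.4 × 1.0685 = 27.1391 m/s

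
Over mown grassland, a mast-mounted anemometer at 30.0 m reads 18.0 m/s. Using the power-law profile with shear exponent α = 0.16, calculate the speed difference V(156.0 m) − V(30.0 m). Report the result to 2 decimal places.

5.43 m/s

Power law: V₂ = V₁ · (z₂/z₁)^α = 18.0 × (5.2000)^0.16 = 23.4333 m/s
ΔV = 23.4333 − 18.0 = 5.4333 m/s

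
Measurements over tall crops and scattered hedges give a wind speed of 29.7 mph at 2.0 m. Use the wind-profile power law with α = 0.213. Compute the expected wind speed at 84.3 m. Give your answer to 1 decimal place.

65.9 mph

Power-law profile: V₂ = V₁ · (z₂/z₁)^α
V₂ = 29.7 × (84.3/2.0)^0.213 = 29.7 × (42.1500)^0.213
    = 29.7 × 2.2186 = 65.8929 mph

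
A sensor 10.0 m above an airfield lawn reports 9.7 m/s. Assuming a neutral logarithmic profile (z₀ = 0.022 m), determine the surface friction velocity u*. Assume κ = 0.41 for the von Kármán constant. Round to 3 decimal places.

Log law: V(z) = (u*/κ) · ln(z/z₀) ⇒ u* = κ · V / ln(z/z₀)
u* = 0.41 × 9.7 / ln(10.0/0.022) = 0.41 × 9.7 / 6.1193
   = 3.9770 / 6.1193 = 0.6499 m/s

u* ≈ 0.650 m/s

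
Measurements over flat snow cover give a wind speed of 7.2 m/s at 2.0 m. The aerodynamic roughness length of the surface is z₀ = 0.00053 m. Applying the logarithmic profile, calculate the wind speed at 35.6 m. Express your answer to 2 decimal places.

9.72 m/s

Log law: V(z) ∝ ln(z/z₀), so V₂/V₁ = ln(z₂/z₀) / ln(z₁/z₀).
ln(35.6/0.00053) = 11.1150, ln(2.0/0.00053) = 8.2358
V₂ = 7.2 × 11.1150/8.2358 = 7.2 × 1.3496 = 9.7171 m/s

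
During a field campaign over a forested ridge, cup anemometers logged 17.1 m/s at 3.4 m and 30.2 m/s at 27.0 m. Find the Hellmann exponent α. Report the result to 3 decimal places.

α ≈ 0.274

Power law: V₂/V₁ = (z₂/z₁)^α ⇒ α = ln(V₂/V₁) / ln(z₂/z₁)
α = ln(30.2/17.1) / ln(27.0/3.4) = ln(1.7661) / ln(7.9412)
  = 0.56876 / 2.07206 = 0.27449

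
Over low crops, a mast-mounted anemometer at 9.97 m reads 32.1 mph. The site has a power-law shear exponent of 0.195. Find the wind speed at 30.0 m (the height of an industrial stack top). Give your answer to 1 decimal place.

39.8 mph

Power-law profile: V₂ = V₁ · (z₂/z₁)^α
V₂ = 32.1 × (30.0/9.97)^0.195 = 32.1 × (3.0090)^0.195
    = 32.1 × 1.2396 = 39.7922 mph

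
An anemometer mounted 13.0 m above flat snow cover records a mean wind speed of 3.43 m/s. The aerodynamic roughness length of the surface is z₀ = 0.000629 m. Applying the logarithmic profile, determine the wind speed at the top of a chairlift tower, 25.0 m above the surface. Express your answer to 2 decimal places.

Log law: V(z) ∝ ln(z/z₀), so V₂/V₁ = ln(z₂/z₀) / ln(z₁/z₀).
ln(25.0/0.000629) = 10.5903, ln(13.0/0.000629) = 9.9363
V₂ = 3.43 × 10.5903/9.9363 = 3.43 × 1.0658 = 3.6557 m/s

3.66 m/s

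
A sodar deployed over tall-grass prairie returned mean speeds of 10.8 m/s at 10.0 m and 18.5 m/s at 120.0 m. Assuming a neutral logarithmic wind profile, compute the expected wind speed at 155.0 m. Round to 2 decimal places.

Log law: V ∝ ln(z/z₀). From the pair, with r = V₁/V₂ = 0.58378,
ln z₀ = (ln z₁ − r·ln z₂)/(1 − r) = (2.3026 − 0.58378×4.7875)/0.41622 = -1.1827 → z₀ = 0.3064 m
V₃ = V₁ · ln(z₃/z₀)/ln(z₁/z₀) = 10.8 × 6.2262/3.4853 = 19.2931 m/s

19.29 m/s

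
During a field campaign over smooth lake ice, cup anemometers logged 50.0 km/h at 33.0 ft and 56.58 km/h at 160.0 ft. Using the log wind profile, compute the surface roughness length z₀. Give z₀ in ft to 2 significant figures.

Log law: V(z) ∝ ln(z/z₀). With r = V₁/V₂ = 50.0/56.58 = 0.88370,
r · ln(z₂/z₀) = ln(z₁/z₀) ⇒ ln z₀ = (ln z₁ − r·ln z₂)/(1 − r)
ln z₀ = (3.49651 − 0.88370×5.07517) / 0.11630 = -8.4994
z₀ = exp(-8.4994) = 0.0002036 ft

z₀ ≈ 0.00020 ft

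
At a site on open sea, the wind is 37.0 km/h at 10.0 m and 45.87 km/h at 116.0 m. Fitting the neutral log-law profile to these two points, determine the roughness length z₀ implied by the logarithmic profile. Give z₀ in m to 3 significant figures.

Log law: V(z) ∝ ln(z/z₀). With r = V₁/V₂ = 37.0/45.87 = 0.80663,
r · ln(z₂/z₀) = ln(z₁/z₀) ⇒ ln z₀ = (ln z₁ − r·ln z₂)/(1 − r)
ln z₀ = (2.30259 − 0.80663×4.75359) / 0.19337 = -7.9214
z₀ = exp(-7.9214) = 0.0003629 m

z₀ ≈ 0.000363 m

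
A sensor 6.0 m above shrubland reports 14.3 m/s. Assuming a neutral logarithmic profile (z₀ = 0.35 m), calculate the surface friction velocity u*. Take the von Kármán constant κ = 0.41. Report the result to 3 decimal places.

u* ≈ 2.063 m/s

Log law: V(z) = (u*/κ) · ln(z/z₀) ⇒ u* = κ · V / ln(z/z₀)
u* = 0.41 × 14.3 / ln(6.0/0.35) = 0.41 × 14.3 / 2.8416
   = 5.8630 / 2.8416 = 2.0633 m/s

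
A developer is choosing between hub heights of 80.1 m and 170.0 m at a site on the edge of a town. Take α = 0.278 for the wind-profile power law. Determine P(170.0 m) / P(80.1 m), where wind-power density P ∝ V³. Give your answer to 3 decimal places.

1.873

Speed ratio: V_B/V_A = (z_B/z_A)^α = (170.0/80.1)^0.278 = (2.1223)^0.278 = 1.23269
Power-density ratio: P_B/P_A = (V_B/V_A)³ = (1.23269)³ = 1.87312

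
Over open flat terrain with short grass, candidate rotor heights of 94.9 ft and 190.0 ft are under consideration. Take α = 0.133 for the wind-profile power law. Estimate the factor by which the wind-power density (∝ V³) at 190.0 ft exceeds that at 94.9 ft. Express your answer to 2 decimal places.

1.32

Speed ratio: V_B/V_A = (z_B/z_A)^α = (190.0/94.9)^0.133 = (2.0021)^0.133 = 1.09673
Power-density ratio: P_B/P_A = (V_B/V_A)³ = (1.09673)³ = 1.31915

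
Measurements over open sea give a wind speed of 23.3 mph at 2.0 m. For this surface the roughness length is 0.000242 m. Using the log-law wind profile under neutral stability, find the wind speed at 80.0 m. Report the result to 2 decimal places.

32.83 mph

Log law: V(z) ∝ ln(z/z₀), so V₂/V₁ = ln(z₂/z₀) / ln(z₁/z₀).
ln(80.0/0.000242) = 12.7086, ln(2.0/0.000242) = 9.0197
V₂ = 23.3 × 12.7086/9.0197 = 23.3 × 1.4090 = 32.8292 mph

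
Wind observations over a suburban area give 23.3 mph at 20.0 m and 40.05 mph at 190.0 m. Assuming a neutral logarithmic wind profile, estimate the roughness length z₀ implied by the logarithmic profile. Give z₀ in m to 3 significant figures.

Log law: V(z) ∝ ln(z/z₀). With r = V₁/V₂ = 23.3/40.05 = 0.58177,
r · ln(z₂/z₀) = ln(z₁/z₀) ⇒ ln z₀ = (ln z₁ − r·ln z₂)/(1 − r)
ln z₀ = (2.99573 − 0.58177×5.24702) / 0.41823 = -0.1359
z₀ = exp(-0.1359) = 0.8729 m

z₀ ≈ 0.873 m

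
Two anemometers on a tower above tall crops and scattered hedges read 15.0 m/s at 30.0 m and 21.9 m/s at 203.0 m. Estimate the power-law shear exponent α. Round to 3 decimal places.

Power law: V₂/V₁ = (z₂/z₁)^α ⇒ α = ln(V₂/V₁) / ln(z₂/z₁)
α = ln(21.9/15.0) / ln(203.0/30.0) = ln(1.4600) / ln(6.7667)
  = 0.37844 / 1.91201 = 0.19793

α ≈ 0.198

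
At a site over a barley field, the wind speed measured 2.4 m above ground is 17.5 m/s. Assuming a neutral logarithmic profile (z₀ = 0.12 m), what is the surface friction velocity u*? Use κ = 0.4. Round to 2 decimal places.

Log law: V(z) = (u*/κ) · ln(z/z₀) ⇒ u* = κ · V / ln(z/z₀)
u* = 0.4 × 17.5 / ln(2.4/0.12) = 0.4 × 17.5 / 2.9957
   = 7.0000 / 2.9957 = 2.3367 m/s

u* ≈ 2.34 m/s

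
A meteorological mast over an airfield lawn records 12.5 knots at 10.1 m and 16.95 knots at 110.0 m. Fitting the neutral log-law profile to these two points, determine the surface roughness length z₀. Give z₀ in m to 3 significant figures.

z₀ ≈ 0.0123 m

Log law: V(z) ∝ ln(z/z₀). With r = V₁/V₂ = 12.5/16.95 = 0.73746,
r · ln(z₂/z₀) = ln(z₁/z₀) ⇒ ln z₀ = (ln z₁ − r·ln z₂)/(1 − r)
ln z₀ = (2.31254 − 0.73746×4.70048) / 0.26254 = -4.3952
z₀ = exp(-4.3952) = 0.01234 m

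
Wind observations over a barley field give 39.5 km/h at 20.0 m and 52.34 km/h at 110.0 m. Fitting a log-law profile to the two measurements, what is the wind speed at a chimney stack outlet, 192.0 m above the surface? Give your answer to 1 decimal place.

56.5 km/h

Log law: V ∝ ln(z/z₀). From the pair, with r = V₁/V₂ = 0.75468,
ln z₀ = (ln z₁ − r·ln z₂)/(1 − r) = (2.9957 − 0.75468×4.7005)/0.24532 = -2.2486 → z₀ = 0.1055 m
V₃ = V₁ · ln(z₃/z₀)/ln(z₁/z₀) = 39.5 × 7.5061/5.2444 = 56.5354 km/h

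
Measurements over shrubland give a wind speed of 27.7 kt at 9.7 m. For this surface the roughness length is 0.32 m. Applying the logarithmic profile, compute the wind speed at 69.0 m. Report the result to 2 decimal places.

Log law: V(z) ∝ ln(z/z₀), so V₂/V₁ = ln(z₂/z₀) / ln(z₁/z₀).
ln(69.0/0.32) = 5.3735, ln(9.7/0.32) = 3.4116
V₂ = 27.7 × 5.3735/3.4116 = 27.7 × 1.5751 = 43.6302 kt

43.63 kt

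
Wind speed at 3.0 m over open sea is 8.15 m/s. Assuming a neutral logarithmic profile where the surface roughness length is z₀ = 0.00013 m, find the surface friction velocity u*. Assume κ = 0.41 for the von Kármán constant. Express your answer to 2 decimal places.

Log law: V(z) = (u*/κ) · ln(z/z₀) ⇒ u* = κ · V / ln(z/z₀)
u* = 0.41 × 8.15 / ln(3.0/0.00013) = 0.41 × 8.15 / 10.0466
   = 3.3415 / 10.0466 = 0.3326 m/s

u* ≈ 0.33 m/s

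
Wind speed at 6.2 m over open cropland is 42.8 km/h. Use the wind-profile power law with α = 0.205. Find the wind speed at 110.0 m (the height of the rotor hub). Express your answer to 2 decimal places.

Power-law profile: V₂ = V₁ · (z₂/z₁)^α
V₂ = 42.8 × (110.0/6.2)^0.205 = 42.8 × (17.7419)^0.205
    = 42.8 × 1.8032 = 77.1772 km/h

77.18 km/h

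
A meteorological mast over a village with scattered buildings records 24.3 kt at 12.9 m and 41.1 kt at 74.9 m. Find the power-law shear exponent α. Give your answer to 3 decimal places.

α ≈ 0.299

Power law: V₂/V₁ = (z₂/z₁)^α ⇒ α = ln(V₂/V₁) / ln(z₂/z₁)
α = ln(41.1/24.3) / ln(74.9/12.9) = ln(1.6914) / ln(5.8062)
  = 0.52553 / 1.75893 = 0.29878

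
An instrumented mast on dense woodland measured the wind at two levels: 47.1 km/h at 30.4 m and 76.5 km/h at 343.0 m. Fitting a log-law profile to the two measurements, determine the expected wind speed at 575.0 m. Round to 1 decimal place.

Log law: V ∝ ln(z/z₀). From the pair, with r = V₁/V₂ = 0.61569,
ln z₀ = (ln z₁ − r·ln z₂)/(1 − r) = (3.4144 − 0.61569×5.8377)/0.38431 = -0.4678 → z₀ = 0.6264 m
V₃ = V₁ · ln(z₃/z₀)/ln(z₁/z₀) = 47.1 × 6.8221/3.8822 = 82.7680 km/h

82.8 km/h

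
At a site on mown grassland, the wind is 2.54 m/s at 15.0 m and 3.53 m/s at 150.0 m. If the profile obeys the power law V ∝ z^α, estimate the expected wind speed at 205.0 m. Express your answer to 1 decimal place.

First find α: α = ln(V₂/V₁)/ln(z₂/z₁) = ln(3.53/2.54)/ln(150.0/15.0) = 0.32913/2.30259 = 0.1429
Extrapolate from 150.0 m to 205.0 m: V₃ = 3.53 × (205.0/150.0)^0.1429 = 3.53 × 1.0457 = 3.6912 m/s

3.7 m/s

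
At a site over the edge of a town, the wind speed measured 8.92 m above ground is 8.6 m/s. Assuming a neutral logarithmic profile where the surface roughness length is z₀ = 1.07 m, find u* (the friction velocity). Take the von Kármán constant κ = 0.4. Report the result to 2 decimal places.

u* ≈ 1.62 m/s

Log law: V(z) = (u*/κ) · ln(z/z₀) ⇒ u* = κ · V / ln(z/z₀)
u* = 0.4 × 8.6 / ln(8.92/1.07) = 0.4 × 8.6 / 2.1206
   = 3.4400 / 2.1206 = 1.6222 m/s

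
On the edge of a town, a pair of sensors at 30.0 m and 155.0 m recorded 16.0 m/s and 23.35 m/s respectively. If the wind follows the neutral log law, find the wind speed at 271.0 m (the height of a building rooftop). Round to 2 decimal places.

Log law: V ∝ ln(z/z₀). From the pair, with r = V₁/V₂ = 0.68522,
ln z₀ = (ln z₁ − r·ln z₂)/(1 − r) = (3.4012 − 0.68522×5.0434)/0.31478 = -0.1737 → z₀ = 0.8405 m
V₃ = V₁ · ln(z₃/z₀)/ln(z₁/z₀) = 16.0 × 5.7758/3.5749 = 25.8505 m/s

25.85 m/s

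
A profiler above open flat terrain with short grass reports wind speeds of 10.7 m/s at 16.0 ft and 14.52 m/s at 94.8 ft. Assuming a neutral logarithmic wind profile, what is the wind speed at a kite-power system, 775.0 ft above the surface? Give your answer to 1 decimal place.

Log law: V ∝ ln(z/z₀). From the pair, with r = V₁/V₂ = 0.73691,
ln z₀ = (ln z₁ − r·ln z₂)/(1 − r) = (2.7726 − 0.73691×4.5518)/0.26309 = -2.2110 → z₀ = 0.1096 ft
V₃ = V₁ · ln(z₃/z₀)/ln(z₁/z₀) = 10.7 × 8.8638/4.9836 = 19.0312 m/s

19.0 m/s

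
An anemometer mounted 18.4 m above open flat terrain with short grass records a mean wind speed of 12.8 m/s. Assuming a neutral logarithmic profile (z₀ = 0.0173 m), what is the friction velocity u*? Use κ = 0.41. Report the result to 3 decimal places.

u* ≈ 0.753 m/s

Log law: V(z) = (u*/κ) · ln(z/z₀) ⇒ u* = κ · V / ln(z/z₀)
u* = 0.41 × 12.8 / ln(18.4/0.0173) = 0.41 × 12.8 / 6.9694
   = 5.2480 / 6.9694 = 0.7530 m/s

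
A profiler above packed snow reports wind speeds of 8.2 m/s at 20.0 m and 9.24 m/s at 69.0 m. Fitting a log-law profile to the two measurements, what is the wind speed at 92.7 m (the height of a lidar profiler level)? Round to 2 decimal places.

Log law: V ∝ ln(z/z₀). From the pair, with r = V₁/V₂ = 0.88745,
ln z₀ = (ln z₁ − r·ln z₂)/(1 − r) = (2.9957 − 0.88745×4.2341)/0.11255 = -6.7684 → z₀ = 0.001150 m
V₃ = V₁ · ln(z₃/z₀)/ln(z₁/z₀) = 8.2 × 11.2977/9.7641 = 9.4880 m/s

9.49 m/s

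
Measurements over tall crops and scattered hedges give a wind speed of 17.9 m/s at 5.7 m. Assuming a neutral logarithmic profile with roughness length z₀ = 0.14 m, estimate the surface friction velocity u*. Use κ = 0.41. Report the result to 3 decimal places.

Log law: V(z) = (u*/κ) · ln(z/z₀) ⇒ u* = κ · V / ln(z/z₀)
u* = 0.41 × 17.9 / ln(5.7/0.14) = 0.41 × 17.9 / 3.7066
   = 7.3390 / 3.7066 = 1.9800 m/s

u* ≈ 1.980 m/s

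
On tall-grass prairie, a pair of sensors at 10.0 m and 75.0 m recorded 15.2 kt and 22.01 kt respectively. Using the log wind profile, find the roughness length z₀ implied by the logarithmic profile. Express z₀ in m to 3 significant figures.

z₀ ≈ 0.111 m

Log law: V(z) ∝ ln(z/z₀). With r = V₁/V₂ = 15.2/22.01 = 0.69060,
r · ln(z₂/z₀) = ln(z₁/z₀) ⇒ ln z₀ = (ln z₁ − r·ln z₂)/(1 − r)
ln z₀ = (2.30259 − 0.69060×4.31749) / 0.30940 = -2.1947
z₀ = exp(-2.1947) = 0.1114 m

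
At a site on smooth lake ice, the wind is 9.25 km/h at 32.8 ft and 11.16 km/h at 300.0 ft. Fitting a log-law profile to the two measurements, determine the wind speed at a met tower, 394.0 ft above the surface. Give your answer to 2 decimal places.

Log law: V ∝ ln(z/z₀). From the pair, with r = V₁/V₂ = 0.82885,
ln z₀ = (ln z₁ − r·ln z₂)/(1 − r) = (3.4904 − 0.82885×5.7038)/0.17115 = -7.2287 → z₀ = 0.0007255 ft
V₃ = V₁ · ln(z₃/z₀)/ln(z₁/z₀) = 9.25 × 13.2050/10.7191 = 11.3952 km/h

11.40 km/h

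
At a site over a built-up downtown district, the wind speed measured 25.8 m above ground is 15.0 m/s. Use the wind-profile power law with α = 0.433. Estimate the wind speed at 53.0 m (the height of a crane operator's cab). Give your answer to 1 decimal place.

Power-law profile: V₂ = V₁ · (z₂/z₁)^α
V₂ = 15.0 × (53.0/25.8)^0.433 = 15.0 × (2.0543)^0.433
    = 15.0 × 1.3658 = 20.4867 m/s

20.5 m/s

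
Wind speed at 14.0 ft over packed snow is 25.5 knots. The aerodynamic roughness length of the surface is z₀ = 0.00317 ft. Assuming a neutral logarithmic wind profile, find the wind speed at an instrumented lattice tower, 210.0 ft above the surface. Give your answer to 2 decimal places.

33.73 knots

Log law: V(z) ∝ ln(z/z₀), so V₂/V₁ = ln(z₂/z₀) / ln(z₁/z₀).
ln(210.0/0.00317) = 11.1011, ln(14.0/0.00317) = 8.3931
V₂ = 25.5 × 11.1011/8.3931 = 25.5 × 1.3227 = 33.7276 knots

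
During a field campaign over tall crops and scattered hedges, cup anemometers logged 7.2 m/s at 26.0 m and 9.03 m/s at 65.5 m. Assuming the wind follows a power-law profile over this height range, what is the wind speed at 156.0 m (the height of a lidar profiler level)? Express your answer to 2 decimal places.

First find α: α = ln(V₂/V₁)/ln(z₂/z₁) = ln(9.03/7.2)/ln(65.5/26.0) = 0.22647/0.92395 = 0.2451
Extrapolate from 65.5 m to 156.0 m: V₃ = 9.03 × (156.0/65.5)^0.2451 = 9.03 × 1.2370 = 11.1703 m/s

11.17 m/s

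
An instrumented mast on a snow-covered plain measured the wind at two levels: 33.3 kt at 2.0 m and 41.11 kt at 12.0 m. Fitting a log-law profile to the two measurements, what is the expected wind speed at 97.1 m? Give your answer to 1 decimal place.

50.2 kt

Log law: V ∝ ln(z/z₀). From the pair, with r = V₁/V₂ = 0.81002,
ln z₀ = (ln z₁ − r·ln z₂)/(1 − r) = (0.6931 − 0.81002×2.4849)/0.18998 = -6.9465 → z₀ = 0.0009620 m
V₃ = V₁ · ln(z₃/z₀)/ln(z₁/z₀) = 33.3 × 11.5222/7.6396 = 50.2236 kt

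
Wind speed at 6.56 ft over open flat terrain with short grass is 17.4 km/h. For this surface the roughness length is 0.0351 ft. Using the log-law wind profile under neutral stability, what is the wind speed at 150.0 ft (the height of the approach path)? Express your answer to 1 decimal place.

27.8 km/h

Log law: V(z) ∝ ln(z/z₀), so V₂/V₁ = ln(z₂/z₀) / ln(z₁/z₀).
ln(150.0/0.0351) = 8.3602, ln(6.56/0.0351) = 5.2305
V₂ = 17.4 × 8.3602/5.2305 = 17.4 × 1.5983 = 27.8111 km/h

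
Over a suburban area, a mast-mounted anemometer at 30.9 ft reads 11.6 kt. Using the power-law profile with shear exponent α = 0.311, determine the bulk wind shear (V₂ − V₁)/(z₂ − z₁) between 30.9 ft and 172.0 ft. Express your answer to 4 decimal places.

Power law: V₂ = V₁ · (z₂/z₁)^α = 11.6 × (5.5663)^0.311 = 19.7847 kt
ΔV/Δz = (19.7847 − 11.6)/(172.0 − 30.9) = 8.1847/141.1000 = 0.05801 kt/ft

0.0580 kt/ft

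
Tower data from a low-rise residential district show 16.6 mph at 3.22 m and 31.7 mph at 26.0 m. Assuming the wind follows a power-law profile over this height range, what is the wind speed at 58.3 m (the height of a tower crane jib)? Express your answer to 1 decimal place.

40.7 mph

First find α: α = ln(V₂/V₁)/ln(z₂/z₁) = ln(31.7/16.6)/ln(26.0/3.22) = 0.64691/2.08872 = 0.3097
Extrapolate from 26.0 m to 58.3 m: V₃ = 31.7 × (58.3/26.0)^0.3097 = 31.7 × 1.2842 = 40.7077 mph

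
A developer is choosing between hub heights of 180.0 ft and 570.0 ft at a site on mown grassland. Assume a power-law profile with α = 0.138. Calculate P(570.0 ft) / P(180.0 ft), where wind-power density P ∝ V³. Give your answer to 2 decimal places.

1.61

Speed ratio: V_B/V_A = (z_B/z_A)^α = (570.0/180.0)^0.138 = (3.1667)^0.138 = 1.17242
Power-density ratio: P_B/P_A = (V_B/V_A)³ = (1.17242)³ = 1.61157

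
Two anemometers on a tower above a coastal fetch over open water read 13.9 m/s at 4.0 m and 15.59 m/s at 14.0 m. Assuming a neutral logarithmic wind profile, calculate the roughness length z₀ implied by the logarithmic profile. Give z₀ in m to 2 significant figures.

Log law: V(z) ∝ ln(z/z₀). With r = V₁/V₂ = 13.9/15.59 = 0.89160,
r · ln(z₂/z₀) = ln(z₁/z₀) ⇒ ln z₀ = (ln z₁ − r·ln z₂)/(1 − r)
ln z₀ = (1.38629 − 0.89160×2.63906) / 0.10840 = -8.9175
z₀ = exp(-8.9175) = 0.0001340 m

z₀ ≈ 0.00013 m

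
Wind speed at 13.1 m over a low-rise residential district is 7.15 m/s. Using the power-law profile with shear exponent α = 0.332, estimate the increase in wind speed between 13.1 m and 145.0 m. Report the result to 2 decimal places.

8.73 m/s

Power law: V₂ = V₁ · (z₂/z₁)^α = 7.15 × (11.0687)^0.332 = 15.8835 m/s
ΔV = 15.8835 − 7.15 = 8.7335 m/s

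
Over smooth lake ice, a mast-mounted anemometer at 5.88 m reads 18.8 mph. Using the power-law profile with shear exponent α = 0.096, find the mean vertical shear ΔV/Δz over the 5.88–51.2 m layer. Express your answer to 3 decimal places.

Power law: V₂ = V₁ · (z₂/z₁)^α = 18.8 × (8.7075)^0.096 = 23.1413 mph
ΔV/Δz = (23.1413 − 18.8)/(51.2 − 5.88) = 4.3413/45.3200 = 0.09579 mph/m

0.096 mph/m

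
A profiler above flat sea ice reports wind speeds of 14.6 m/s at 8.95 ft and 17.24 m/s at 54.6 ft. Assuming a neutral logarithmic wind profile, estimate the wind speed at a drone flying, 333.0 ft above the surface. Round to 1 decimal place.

19.9 m/s

Log law: V ∝ ln(z/z₀). From the pair, with r = V₁/V₂ = 0.84687,
ln z₀ = (ln z₁ − r·ln z₂)/(1 − r) = (2.1917 − 0.84687×4.0000)/0.15313 = -7.8092 → z₀ = 0.0004060 ft
V₃ = V₁ · ln(z₃/z₀)/ln(z₁/z₀) = 14.6 × 13.6174/10.0009 = 19.8796 m/s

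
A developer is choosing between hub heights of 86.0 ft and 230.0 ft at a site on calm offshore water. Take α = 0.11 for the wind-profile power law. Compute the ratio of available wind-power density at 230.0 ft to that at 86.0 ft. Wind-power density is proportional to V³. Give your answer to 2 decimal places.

1.38

Speed ratio: V_B/V_A = (z_B/z_A)^α = (230.0/86.0)^0.11 = (2.6744)^0.11 = 1.11428
Power-density ratio: P_B/P_A = (V_B/V_A)³ = (1.11428)³ = 1.38352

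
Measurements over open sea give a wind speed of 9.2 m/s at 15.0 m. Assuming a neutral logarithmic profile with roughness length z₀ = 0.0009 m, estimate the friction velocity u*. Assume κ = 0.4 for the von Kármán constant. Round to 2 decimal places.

Log law: V(z) = (u*/κ) · ln(z/z₀) ⇒ u* = κ · V / ln(z/z₀)
u* = 0.4 × 9.2 / ln(15.0/0.0009) = 0.4 × 9.2 / 9.7212
   = 3.6800 / 9.7212 = 0.3786 m/s

u* ≈ 0.38 m/s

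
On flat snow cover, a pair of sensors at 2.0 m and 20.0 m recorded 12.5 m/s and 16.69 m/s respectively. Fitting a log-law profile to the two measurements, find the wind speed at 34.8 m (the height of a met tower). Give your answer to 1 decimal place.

17.7 m/s

Log law: V ∝ ln(z/z₀). From the pair, with r = V₁/V₂ = 0.74895,
ln z₀ = (ln z₁ − r·ln z₂)/(1 − r) = (0.6931 − 0.74895×2.9957)/0.25105 = -6.1761 → z₀ = 0.002078 m
V₃ = V₁ · ln(z₃/z₀)/ln(z₁/z₀) = 12.5 × 9.7258/6.8693 = 17.6979 m/s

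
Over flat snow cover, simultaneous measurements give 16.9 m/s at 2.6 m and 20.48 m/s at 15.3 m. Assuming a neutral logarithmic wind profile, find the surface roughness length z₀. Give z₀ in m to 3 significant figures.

z₀ ≈ 0.000604 m

Log law: V(z) ∝ ln(z/z₀). With r = V₁/V₂ = 16.9/20.48 = 0.82520,
r · ln(z₂/z₀) = ln(z₁/z₀) ⇒ ln z₀ = (ln z₁ − r·ln z₂)/(1 − r)
ln z₀ = (0.95551 − 0.82520×2.72785) / 0.17480 = -7.4111
z₀ = exp(-7.4111) = 0.0006045 m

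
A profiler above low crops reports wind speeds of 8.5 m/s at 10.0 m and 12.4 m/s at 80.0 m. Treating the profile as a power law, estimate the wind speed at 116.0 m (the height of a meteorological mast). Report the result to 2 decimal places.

13.27 m/s

First find α: α = ln(V₂/V₁)/ln(z₂/z₁) = ln(12.4/8.5)/ln(80.0/10.0) = 0.37763/2.07944 = 0.1816
Extrapolate from 80.0 m to 116.0 m: V₃ = 12.4 × (116.0/80.0)^0.1816 = 12.4 × 1.0698 = 13.2656 m/s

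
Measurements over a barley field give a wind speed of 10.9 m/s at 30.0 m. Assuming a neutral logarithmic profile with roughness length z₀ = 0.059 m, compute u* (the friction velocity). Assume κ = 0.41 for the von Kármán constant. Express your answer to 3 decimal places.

u* ≈ 0.717 m/s

Log law: V(z) = (u*/κ) · ln(z/z₀) ⇒ u* = κ · V / ln(z/z₀)
u* = 0.41 × 10.9 / ln(30.0/0.059) = 0.41 × 10.9 / 6.2314
   = 4.4690 / 6.2314 = 0.7172 m/s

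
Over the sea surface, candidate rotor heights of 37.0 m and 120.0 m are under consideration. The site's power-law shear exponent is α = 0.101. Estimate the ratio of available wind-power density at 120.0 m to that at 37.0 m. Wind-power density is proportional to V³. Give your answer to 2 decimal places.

1.43

Speed ratio: V_B/V_A = (z_B/z_A)^α = (120.0/37.0)^0.101 = (3.2432)^0.101 = 1.12618
Power-density ratio: P_B/P_A = (V_B/V_A)³ = (1.12618)³ = 1.42832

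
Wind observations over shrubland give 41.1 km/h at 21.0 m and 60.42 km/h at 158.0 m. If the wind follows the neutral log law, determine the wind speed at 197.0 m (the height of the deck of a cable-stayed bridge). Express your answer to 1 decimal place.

62.5 km/h

Log law: V ∝ ln(z/z₀). From the pair, with r = V₁/V₂ = 0.68024,
ln z₀ = (ln z₁ − r·ln z₂)/(1 − r) = (3.0445 − 0.68024×5.0626)/0.31976 = -1.2486 → z₀ = 0.2869 m
V₃ = V₁ · ln(z₃/z₀)/ln(z₁/z₀) = 41.1 × 6.5318/4.2931 = 62.5320 km/h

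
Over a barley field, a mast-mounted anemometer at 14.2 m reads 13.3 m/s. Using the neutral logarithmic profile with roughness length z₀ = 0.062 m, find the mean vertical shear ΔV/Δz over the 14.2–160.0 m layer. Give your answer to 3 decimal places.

0.041 m/s/m

Log law: V₂ = V₁ · ln(z₂/z₀)/ln(z₁/z₀) = 13.3 × 7.8558/5.4339 = 19.2280 m/s
ΔV/Δz = (19.2280 − 13.3)/(160.0 − 14.2) = 5.9280/145.8000 = 0.04066 m/s/m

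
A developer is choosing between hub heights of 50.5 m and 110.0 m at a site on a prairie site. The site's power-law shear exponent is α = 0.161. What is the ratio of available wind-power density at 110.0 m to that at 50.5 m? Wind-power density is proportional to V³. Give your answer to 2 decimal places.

Speed ratio: V_B/V_A = (z_B/z_A)^α = (110.0/50.5)^0.161 = (2.1782)^0.161 = 1.13353
Power-density ratio: P_B/P_A = (V_B/V_A)³ = (1.13353)³ = 1.45647

1.46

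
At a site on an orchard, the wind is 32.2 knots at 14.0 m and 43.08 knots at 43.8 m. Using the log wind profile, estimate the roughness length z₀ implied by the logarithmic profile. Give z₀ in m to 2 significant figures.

Log law: V(z) ∝ ln(z/z₀). With r = V₁/V₂ = 32.2/43.08 = 0.74745,
r · ln(z₂/z₀) = ln(z₁/z₀) ⇒ ln z₀ = (ln z₁ − r·ln z₂)/(1 − r)
ln z₀ = (2.63906 − 0.74745×3.77963) / 0.25255 = -0.7365
z₀ = exp(-0.7365) = 0.4788 m

z₀ ≈ 0.48 m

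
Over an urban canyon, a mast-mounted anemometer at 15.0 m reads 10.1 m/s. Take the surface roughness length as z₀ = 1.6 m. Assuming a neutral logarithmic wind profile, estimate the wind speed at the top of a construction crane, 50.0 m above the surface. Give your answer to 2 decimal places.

Log law: V(z) ∝ ln(z/z₀), so V₂/V₁ = ln(z₂/z₀) / ln(z₁/z₀).
ln(50.0/1.6) = 3.4420, ln(15.0/1.6) = 2.2380
V₂ = 10.1 × 3.4420/2.2380 = 10.1 × 1.5380 = 15.5334 m/s

15.53 m/s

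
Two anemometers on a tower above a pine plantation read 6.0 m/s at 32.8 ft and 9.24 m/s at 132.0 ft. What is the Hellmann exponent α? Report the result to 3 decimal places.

Power law: V₂/V₁ = (z₂/z₁)^α ⇒ α = ln(V₂/V₁) / ln(z₂/z₁)
α = ln(9.24/6.0) / ln(132.0/32.8) = ln(1.5400) / ln(4.0244)
  = 0.43178 / 1.39237 = 0.31011

α ≈ 0.310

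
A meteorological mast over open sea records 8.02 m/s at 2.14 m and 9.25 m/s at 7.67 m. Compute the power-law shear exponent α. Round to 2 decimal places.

α ≈ 0.11

Power law: V₂/V₁ = (z₂/z₁)^α ⇒ α = ln(V₂/V₁) / ln(z₂/z₁)
α = ln(9.25/8.02) / ln(7.67/2.14) = ln(1.1534) / ln(3.5841)
  = 0.14269 / 1.27651 = 0.11178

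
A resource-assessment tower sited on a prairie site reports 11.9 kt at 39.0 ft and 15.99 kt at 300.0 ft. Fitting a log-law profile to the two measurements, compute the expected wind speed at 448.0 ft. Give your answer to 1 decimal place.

16.8 kt

Log law: V ∝ ln(z/z₀). From the pair, with r = V₁/V₂ = 0.74422,
ln z₀ = (ln z₁ − r·ln z₂)/(1 − r) = (3.6636 − 0.74422×5.7038)/0.25578 = -2.2725 → z₀ = 0.1031 ft
V₃ = V₁ · ln(z₃/z₀)/ln(z₁/z₀) = 11.9 × 8.3773/5.9361 = 16.7939 kt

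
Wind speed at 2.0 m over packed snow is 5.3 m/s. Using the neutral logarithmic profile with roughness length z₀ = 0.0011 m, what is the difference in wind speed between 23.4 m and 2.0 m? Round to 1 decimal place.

1.7 m/s

Log law: V₂ = V₁ · ln(z₂/z₀)/ln(z₁/z₀) = 5.3 × 9.9652/7.5056 = 7.0368 m/s
ΔV = 7.0368 − 5.3 = 1.7368 m/s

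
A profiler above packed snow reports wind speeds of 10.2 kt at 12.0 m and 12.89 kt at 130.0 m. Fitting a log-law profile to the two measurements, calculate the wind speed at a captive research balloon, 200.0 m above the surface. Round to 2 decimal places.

13.38 kt

Log law: V ∝ ln(z/z₀). From the pair, with r = V₁/V₂ = 0.79131,
ln z₀ = (ln z₁ − r·ln z₂)/(1 − r) = (2.4849 − 0.79131×4.8675)/0.20869 = -6.5496 → z₀ = 0.001431 m
V₃ = V₁ · ln(z₃/z₀)/ln(z₁/z₀) = 10.2 × 11.8479/9.0345 = 13.3764 kt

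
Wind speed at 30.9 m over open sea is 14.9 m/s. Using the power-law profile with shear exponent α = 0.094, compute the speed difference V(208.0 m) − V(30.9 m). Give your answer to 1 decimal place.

2.9 m/s

Power law: V₂ = V₁ · (z₂/z₁)^α = 14.9 × (6.7314)^0.094 = 17.8249 m/s
ΔV = 17.8249 − 14.9 = 2.9249 m/s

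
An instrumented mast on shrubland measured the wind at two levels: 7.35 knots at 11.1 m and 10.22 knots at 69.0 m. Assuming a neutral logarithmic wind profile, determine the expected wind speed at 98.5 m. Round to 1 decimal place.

Log law: V ∝ ln(z/z₀). From the pair, with r = V₁/V₂ = 0.71918,
ln z₀ = (ln z₁ − r·ln z₂)/(1 − r) = (2.4069 − 0.71918×4.2341)/0.28082 = -2.2724 → z₀ = 0.1031 m
V₃ = V₁ · ln(z₃/z₀)/ln(z₁/z₀) = 7.35 × 6.8624/4.6793 = 10.7791 knots

10.8 knots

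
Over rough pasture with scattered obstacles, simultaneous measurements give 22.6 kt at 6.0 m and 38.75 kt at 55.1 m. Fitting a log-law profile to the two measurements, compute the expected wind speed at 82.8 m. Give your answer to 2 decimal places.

Log law: V ∝ ln(z/z₀). From the pair, with r = V₁/V₂ = 0.58323,
ln z₀ = (ln z₁ − r·ln z₂)/(1 − r) = (1.7918 − 0.58323×4.0091)/0.41677 = -1.3112 → z₀ = 0.2695 m
V₃ = V₁ · ln(z₃/z₀)/ln(z₁/z₀) = 22.6 × 5.7276/3.1030 = 41.7163 kt

41.72 kt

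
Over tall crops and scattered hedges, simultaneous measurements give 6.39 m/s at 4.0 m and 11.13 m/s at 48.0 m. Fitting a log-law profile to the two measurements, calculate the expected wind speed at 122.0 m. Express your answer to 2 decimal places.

Log law: V ∝ ln(z/z₀). From the pair, with r = V₁/V₂ = 0.57412,
ln z₀ = (ln z₁ − r·ln z₂)/(1 − r) = (1.3863 − 0.57412×3.8712)/0.42588 = -1.9636 → z₀ = 0.1404 m
V₃ = V₁ · ln(z₃/z₀)/ln(z₁/z₀) = 6.39 × 6.7676/3.3499 = 12.9094 m/s

12.91 m/s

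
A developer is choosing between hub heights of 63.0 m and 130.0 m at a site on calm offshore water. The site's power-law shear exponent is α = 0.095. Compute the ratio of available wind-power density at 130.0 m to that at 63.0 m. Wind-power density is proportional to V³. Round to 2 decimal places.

1.23

Speed ratio: V_B/V_A = (z_B/z_A)^α = (130.0/63.0)^0.095 = (2.0635)^0.095 = 1.07124
Power-density ratio: P_B/P_A = (V_B/V_A)³ = (1.07124)³ = 1.22931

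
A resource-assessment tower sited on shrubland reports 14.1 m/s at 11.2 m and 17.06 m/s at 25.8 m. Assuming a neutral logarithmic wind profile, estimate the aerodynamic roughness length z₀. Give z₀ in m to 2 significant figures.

Log law: V(z) ∝ ln(z/z₀). With r = V₁/V₂ = 14.1/17.06 = 0.82649,
r · ln(z₂/z₀) = ln(z₁/z₀) ⇒ ln z₀ = (ln z₁ − r·ln z₂)/(1 − r)
ln z₀ = (2.41591 − 0.82649×3.25037) / 0.17351 = -1.5591
z₀ = exp(-1.5591) = 0.2103 m

z₀ ≈ 0.21 m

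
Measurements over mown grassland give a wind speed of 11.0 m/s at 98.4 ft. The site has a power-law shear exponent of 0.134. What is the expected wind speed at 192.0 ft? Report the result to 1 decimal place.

12.0 m/s

Power-law profile: V₂ = V₁ · (z₂/z₁)^α
V₂ = 11.0 × (192.0/98.4)^0.134 = 11.0 × (1.9512)^0.134
    = 11.0 × 1.0937 = 12.0308 m/s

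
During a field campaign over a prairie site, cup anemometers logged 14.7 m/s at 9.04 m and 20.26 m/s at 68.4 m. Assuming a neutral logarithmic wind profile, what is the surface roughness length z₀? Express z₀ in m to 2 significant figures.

Log law: V(z) ∝ ln(z/z₀). With r = V₁/V₂ = 14.7/20.26 = 0.72557,
r · ln(z₂/z₀) = ln(z₁/z₀) ⇒ ln z₀ = (ln z₁ − r·ln z₂)/(1 − r)
ln z₀ = (2.20166 − 0.72557×4.22537) / 0.27443 = -3.1488
z₀ = exp(-3.1488) = 0.04290 m

z₀ ≈ 0.043 m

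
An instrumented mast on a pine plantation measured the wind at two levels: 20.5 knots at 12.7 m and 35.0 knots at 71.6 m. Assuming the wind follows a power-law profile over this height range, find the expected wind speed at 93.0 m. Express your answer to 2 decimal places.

37.95 knots

First find α: α = ln(V₂/V₁)/ln(z₂/z₁) = ln(35.0/20.5)/ln(71.6/12.7) = 0.53492/1.72949 = 0.3093
Extrapolate from 71.6 m to 93.0 m: V₃ = 35.0 × (93.0/71.6)^0.3093 = 35.0 × 1.0842 = 37.9485 knots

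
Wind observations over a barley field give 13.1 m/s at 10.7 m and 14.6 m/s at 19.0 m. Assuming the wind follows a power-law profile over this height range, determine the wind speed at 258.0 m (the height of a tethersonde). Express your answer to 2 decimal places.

23.89 m/s

First find α: α = ln(V₂/V₁)/ln(z₂/z₁) = ln(14.6/13.1)/ln(19.0/10.7) = 0.10841/0.57420 = 0.1888
Extrapolate from 19.0 m to 258.0 m: V₃ = 14.6 × (258.0/19.0)^0.1888 = 14.6 × 1.6364 = 23.8913 m/s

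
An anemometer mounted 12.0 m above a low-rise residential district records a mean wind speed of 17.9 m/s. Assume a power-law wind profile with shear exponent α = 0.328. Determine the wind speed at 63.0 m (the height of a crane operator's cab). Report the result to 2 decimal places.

30.84 m/s

Power-law profile: V₂ = V₁ · (z₂/z₁)^α
V₂ = 17.9 × (63.0/12.0)^0.328 = 17.9 × (5.2500)^0.328
    = 17.9 × 1.7227 = 30.8365 m/s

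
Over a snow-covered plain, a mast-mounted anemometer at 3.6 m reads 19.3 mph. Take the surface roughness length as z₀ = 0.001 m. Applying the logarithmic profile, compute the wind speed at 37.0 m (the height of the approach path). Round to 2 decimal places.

Log law: V(z) ∝ ln(z/z₀), so V₂/V₁ = ln(z₂/z₀) / ln(z₁/z₀).
ln(37.0/0.001) = 10.5187, ln(3.6/0.001) = 8.1887
V₂ = 19.3 × 10.5187/8.1887 = 19.3 × 1.2845 = 24.7916 mph

24.79 mph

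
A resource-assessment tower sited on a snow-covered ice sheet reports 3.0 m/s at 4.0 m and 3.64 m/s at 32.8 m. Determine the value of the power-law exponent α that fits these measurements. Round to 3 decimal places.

α ≈ 0.092

Power law: V₂/V₁ = (z₂/z₁)^α ⇒ α = ln(V₂/V₁) / ln(z₂/z₁)
α = ln(3.64/3.0) / ln(32.8/4.0) = ln(1.2133) / ln(8.2000)
  = 0.19337 / 2.10413 = 0.09190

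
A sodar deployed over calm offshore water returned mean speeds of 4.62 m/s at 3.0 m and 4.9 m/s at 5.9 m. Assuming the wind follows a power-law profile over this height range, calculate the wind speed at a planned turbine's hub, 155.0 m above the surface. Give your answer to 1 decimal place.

6.5 m/s

First find α: α = ln(V₂/V₁)/ln(z₂/z₁) = ln(4.9/4.62)/ln(5.9/3.0) = 0.05884/0.67634 = 0.0870
Extrapolate from 5.9 m to 155.0 m: V₃ = 4.9 × (155.0/5.9)^0.0870 = 4.9 × 1.3289 = 6.5116 m/s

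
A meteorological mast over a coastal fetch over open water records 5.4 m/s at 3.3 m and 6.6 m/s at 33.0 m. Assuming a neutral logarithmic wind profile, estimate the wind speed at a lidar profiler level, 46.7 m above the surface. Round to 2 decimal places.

6.78 m/s

Log law: V ∝ ln(z/z₀). From the pair, with r = V₁/V₂ = 0.81818,
ln z₀ = (ln z₁ − r·ln z₂)/(1 − r) = (1.1939 − 0.81818×3.4965)/0.18182 = -9.1677 → z₀ = 0.0001044 m
V₃ = V₁ · ln(z₃/z₀)/ln(z₁/z₀) = 5.4 × 13.0115/10.3616 = 6.7810 m/s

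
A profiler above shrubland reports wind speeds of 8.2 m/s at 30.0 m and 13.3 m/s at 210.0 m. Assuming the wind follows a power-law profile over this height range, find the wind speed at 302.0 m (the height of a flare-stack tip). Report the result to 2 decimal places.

14.56 m/s

First find α: α = ln(V₂/V₁)/ln(z₂/z₁) = ln(13.3/8.2)/ln(210.0/30.0) = 0.48363/1.94591 = 0.2485
Extrapolate from 210.0 m to 302.0 m: V₃ = 13.3 × (302.0/210.0)^0.2485 = 13.3 × 1.0945 = 14.5569 m/s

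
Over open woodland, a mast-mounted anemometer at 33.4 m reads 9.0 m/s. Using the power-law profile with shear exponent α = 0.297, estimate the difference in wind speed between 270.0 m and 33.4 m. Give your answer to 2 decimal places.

7.74 m/s

Power law: V₂ = V₁ · (z₂/z₁)^α = 9.0 × (8.0838)^0.297 = 16.7419 m/s
ΔV = 16.7419 − 9.0 = 7.7419 m/s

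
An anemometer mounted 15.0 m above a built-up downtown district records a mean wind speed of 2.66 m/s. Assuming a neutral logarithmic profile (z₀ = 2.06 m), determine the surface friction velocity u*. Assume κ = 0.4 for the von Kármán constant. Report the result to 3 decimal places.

Log law: V(z) = (u*/κ) · ln(z/z₀) ⇒ u* = κ · V / ln(z/z₀)
u* = 0.4 × 2.66 / ln(15.0/2.06) = 0.4 × 2.66 / 1.9853
   = 1.0640 / 1.9853 = 0.5359 m/s

u* ≈ 0.536 m/s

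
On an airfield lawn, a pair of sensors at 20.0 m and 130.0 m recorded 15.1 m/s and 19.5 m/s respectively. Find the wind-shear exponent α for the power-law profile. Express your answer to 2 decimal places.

α ≈ 0.14

Power law: V₂/V₁ = (z₂/z₁)^α ⇒ α = ln(V₂/V₁) / ln(z₂/z₁)
α = ln(19.5/15.1) / ln(130.0/20.0) = ln(1.2914) / ln(6.5000)
  = 0.25572 / 1.87180 = 0.13662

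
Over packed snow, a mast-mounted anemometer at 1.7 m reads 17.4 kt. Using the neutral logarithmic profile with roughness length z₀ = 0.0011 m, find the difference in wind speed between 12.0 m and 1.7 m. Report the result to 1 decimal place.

Log law: V₂ = V₁ · ln(z₂/z₀)/ln(z₁/z₀) = 17.4 × 9.2974/7.3431 = 22.0308 kt
ΔV = 22.0308 − 17.4 = 4.6308 kt

4.6 kt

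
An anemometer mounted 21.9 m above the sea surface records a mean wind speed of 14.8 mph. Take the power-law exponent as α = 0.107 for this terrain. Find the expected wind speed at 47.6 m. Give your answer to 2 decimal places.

Power-law profile: V₂ = V₁ · (z₂/z₁)^α
V₂ = 14.8 × (47.6/21.9)^0.107 = 14.8 × (2.1735)^0.107
    = 14.8 × 1.0866 = 16.0819 mph

16.08 mph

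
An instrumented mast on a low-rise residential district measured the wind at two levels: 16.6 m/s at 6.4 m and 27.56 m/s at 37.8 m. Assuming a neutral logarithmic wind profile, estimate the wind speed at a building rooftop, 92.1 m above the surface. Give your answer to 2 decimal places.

33.06 m/s

Log law: V ∝ ln(z/z₀). From the pair, with r = V₁/V₂ = 0.60232,
ln z₀ = (ln z₁ − r·ln z₂)/(1 − r) = (1.8563 − 0.60232×3.6323)/0.39768 = -0.8336 → z₀ = 0.4345 m
V₃ = V₁ · ln(z₃/z₀)/ln(z₁/z₀) = 16.6 × 5.3565/2.6899 = 33.0558 m/s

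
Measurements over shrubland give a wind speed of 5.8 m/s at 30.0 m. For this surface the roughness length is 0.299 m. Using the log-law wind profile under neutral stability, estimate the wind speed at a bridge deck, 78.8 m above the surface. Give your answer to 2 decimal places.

Log law: V(z) ∝ ln(z/z₀), so V₂/V₁ = ln(z₂/z₀) / ln(z₁/z₀).
ln(78.8/0.299) = 5.5742, ln(30.0/0.299) = 4.6085
V₂ = 5.8 × 5.5742/4.6085 = 5.8 × 1.2096 = 7.0154 m/s

7.02 m/s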